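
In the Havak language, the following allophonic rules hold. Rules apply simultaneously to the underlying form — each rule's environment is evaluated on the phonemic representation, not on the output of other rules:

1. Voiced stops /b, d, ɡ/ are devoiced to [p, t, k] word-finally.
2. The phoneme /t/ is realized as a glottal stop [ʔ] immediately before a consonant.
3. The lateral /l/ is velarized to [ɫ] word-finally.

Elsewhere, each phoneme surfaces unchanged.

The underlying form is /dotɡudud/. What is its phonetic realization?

/d/ (word-initial) fails the environment for rule 1, so it stays [d].
/o/ (between /d/ and /t/): no rule targets it → [o].
/t/ — between /o/ and /ɡ/, immediately before a consonant — surfaces as [ʔ] (rule 2).
/ɡ/ (between /t/ and /u/) is in the target of rule 1 but the environment (word-finally) is not met → [ɡ].
/u/ (between /ɡ/ and /d/) is unaffected → [u].
/d/ — between /u/ and /u/; rule 1 does not apply here → [d].
/u/ (between /d/ and /d/) is unaffected → [u].
/d/ (word-final) occurs word-finally → [t] by rule 1.

[doʔɡudut]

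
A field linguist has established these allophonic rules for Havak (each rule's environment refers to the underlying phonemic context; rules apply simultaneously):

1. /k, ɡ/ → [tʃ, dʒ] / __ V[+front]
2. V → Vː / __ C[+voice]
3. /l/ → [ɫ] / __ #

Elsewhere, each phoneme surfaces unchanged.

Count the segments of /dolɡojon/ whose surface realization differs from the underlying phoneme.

3

Segments that undergo a rule: /o/ → [oː] (rule 2); /o/ → [oː] (rule 2); /o/ → [oː] (rule 2).
All other segments surface unchanged.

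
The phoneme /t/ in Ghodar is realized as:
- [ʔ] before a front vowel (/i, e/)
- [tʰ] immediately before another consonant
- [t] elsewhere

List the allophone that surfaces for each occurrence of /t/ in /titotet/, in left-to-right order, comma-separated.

Occurrence 1 (position 1): before a front vowel (/i, e/) → [ʔ].
Occurrence 2 (position 3): no conditioning environment matches → elsewhere allophone [t].
Occurrence 3 (position 5): before a front vowel (/i, e/) → [ʔ].
Occurrence 4 (position 7): no conditioning environment matches → elsewhere allophone [t].

[ʔ], [t], [ʔ], [t]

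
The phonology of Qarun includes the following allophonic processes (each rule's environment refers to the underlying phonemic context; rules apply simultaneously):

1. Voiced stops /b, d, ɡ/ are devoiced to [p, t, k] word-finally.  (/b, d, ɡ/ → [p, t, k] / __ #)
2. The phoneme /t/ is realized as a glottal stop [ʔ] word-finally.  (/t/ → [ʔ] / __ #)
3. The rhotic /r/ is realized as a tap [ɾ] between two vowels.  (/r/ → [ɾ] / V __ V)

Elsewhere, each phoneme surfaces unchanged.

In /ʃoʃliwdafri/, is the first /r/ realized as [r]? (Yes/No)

/r/ (between /f/ and /i/): rule 3 targets it, but not between two vowels → unchanged [r].
The actual realization is [r], which matches [r].

Yes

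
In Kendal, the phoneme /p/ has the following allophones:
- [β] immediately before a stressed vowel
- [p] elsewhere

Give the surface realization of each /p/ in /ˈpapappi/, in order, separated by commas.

[β], [p], [p], [p]

Occurrence 1 (position 1): immediately before a stressed vowel → [β].
Occurrence 2 (position 3): no conditioning environment matches → elsewhere allophone [p].
Occurrence 3 (position 5): no conditioning environment matches → elsewhere allophone [p].
Occurrence 4 (position 6): no conditioning environment matches → elsewhere allophone [p].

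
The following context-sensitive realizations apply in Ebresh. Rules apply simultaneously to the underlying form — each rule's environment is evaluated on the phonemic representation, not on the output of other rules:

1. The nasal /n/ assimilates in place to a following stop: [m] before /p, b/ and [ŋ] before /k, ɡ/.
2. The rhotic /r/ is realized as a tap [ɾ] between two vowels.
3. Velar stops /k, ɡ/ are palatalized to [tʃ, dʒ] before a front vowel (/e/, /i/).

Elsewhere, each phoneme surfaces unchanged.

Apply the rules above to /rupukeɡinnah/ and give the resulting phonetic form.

/r/ (word-initial) fails the environment for rule 2, so it stays [r].
/u/ (between /r/ and /p/): no rule targets it → [u].
/p/ — not in any rule's target class → [p].
/u/ — not in any rule's target class → [u].
Rule 3 applies to /k/ (between /u/ and /e/: before a front vowel) → [tʃ].
/e/ — not in any rule's target class → [e].
/ɡ/ (between /e/ and /i/): before a front vowel, so rule 3 applies → [dʒ].
/i/ (between /ɡ/ and /n/): no rule targets it → [i].
/n/ (between /i/ and /n/) fails the environment for rule 1, so it stays [n].
/n/ (between /n/ and /a/): rule 1 targets it, but not before a labial or velar stop → unchanged [n].
/a/ stays [a].
/h/ (word-final) is unaffected → [h].

[ruputʃedʒinnah]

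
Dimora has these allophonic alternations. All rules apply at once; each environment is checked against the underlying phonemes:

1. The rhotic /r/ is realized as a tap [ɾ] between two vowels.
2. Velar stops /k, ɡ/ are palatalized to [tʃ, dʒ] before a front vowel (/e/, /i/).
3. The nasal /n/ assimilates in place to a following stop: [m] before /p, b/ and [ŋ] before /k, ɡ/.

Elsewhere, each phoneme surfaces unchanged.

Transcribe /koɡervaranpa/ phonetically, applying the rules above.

/k/ — word-initial; rule 2 does not apply here → [k].
/ɡ/ (between /o/ and /e/): before a front vowel, so rule 2 applies → [dʒ].
/r/ (between /e/ and /v/): rule 1 targets it, but not between two vowels → unchanged [r].
Rule 1 applies to /r/ (between /a/ and /a/: between two vowels) → [ɾ].
/n/ meets the environment for rule 3 (before a labial or velar stop) → [m].

[kodʒervaɾampa]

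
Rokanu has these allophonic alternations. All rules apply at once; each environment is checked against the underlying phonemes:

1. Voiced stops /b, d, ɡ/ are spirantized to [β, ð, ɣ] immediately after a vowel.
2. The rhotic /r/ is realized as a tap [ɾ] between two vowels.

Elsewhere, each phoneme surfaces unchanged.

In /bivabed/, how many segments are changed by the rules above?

Segments that undergo a rule: /b/ → [β] (rule 1); /d/ → [ð] (rule 1).
All other segments surface unchanged.

2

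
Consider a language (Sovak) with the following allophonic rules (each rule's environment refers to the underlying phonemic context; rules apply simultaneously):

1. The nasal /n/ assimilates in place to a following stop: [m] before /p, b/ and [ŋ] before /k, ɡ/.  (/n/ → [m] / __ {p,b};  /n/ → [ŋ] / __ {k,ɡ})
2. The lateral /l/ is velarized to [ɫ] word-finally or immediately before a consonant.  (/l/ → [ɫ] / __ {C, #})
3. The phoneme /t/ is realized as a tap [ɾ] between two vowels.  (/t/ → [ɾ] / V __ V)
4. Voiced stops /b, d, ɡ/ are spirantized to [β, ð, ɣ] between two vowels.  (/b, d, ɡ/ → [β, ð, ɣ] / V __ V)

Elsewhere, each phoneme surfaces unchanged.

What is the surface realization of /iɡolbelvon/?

[iɣoɫbeɫvon]

/i/ — not in any rule's target class → [i].
/ɡ/ (between /i/ and /o/): between two vowels, so rule 4 applies → [ɣ].
/o/ stays [o].
/l/ (between /o/ and /b/) occurs word-finally or immediately before a consonant → [ɫ] by rule 2.
/b/ (between /l/ and /e/) fails the environment for rule 4, so it stays [b].
/e/ (between /b/ and /l/): no rule targets it → [e].
/l/ (between /e/ and /v/) occurs word-finally or immediately before a consonant → [ɫ] by rule 2.
/v/ (between /l/ and /o/): no rule targets it → [v].
/o/ (between /v/ and /n/) is unaffected → [o].
/n/ (word-final) fails the environment for rule 1, so it stays [n].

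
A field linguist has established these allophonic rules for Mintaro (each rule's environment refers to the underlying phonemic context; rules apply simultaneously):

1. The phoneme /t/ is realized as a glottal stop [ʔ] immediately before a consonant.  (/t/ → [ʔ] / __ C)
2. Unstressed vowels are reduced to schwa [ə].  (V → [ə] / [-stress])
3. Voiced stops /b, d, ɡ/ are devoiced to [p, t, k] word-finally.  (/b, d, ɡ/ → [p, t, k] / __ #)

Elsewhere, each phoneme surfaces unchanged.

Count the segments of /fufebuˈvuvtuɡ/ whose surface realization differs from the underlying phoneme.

5

Segments that undergo a rule: /u/ → [ə] (rule 2); /e/ → [ə] (rule 2); /u/ → [ə] (rule 2); /u/ → [ə] (rule 2); /ɡ/ → [k] (rule 3).
All other segments surface unchanged.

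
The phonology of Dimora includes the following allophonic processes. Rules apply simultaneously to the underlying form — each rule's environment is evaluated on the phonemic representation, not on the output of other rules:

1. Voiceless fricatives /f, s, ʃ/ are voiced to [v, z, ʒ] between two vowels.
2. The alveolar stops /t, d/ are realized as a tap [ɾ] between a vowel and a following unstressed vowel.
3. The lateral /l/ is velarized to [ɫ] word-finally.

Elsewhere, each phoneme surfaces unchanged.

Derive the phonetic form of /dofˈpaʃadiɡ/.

/d/ (word-initial) fails the environment for rule 2, so it stays [d].
/f/ — between /o/ and /p/; rule 1 does not apply here → [f].
/ʃ/ (between /a/ and /a/) occurs between two vowels → [ʒ] by rule 1.
/d/ (between /a/ and /i/): between a vowel and a following unstressed vowel, so rule 2 applies → [ɾ].

[dofˈpaʒaɾiɡ]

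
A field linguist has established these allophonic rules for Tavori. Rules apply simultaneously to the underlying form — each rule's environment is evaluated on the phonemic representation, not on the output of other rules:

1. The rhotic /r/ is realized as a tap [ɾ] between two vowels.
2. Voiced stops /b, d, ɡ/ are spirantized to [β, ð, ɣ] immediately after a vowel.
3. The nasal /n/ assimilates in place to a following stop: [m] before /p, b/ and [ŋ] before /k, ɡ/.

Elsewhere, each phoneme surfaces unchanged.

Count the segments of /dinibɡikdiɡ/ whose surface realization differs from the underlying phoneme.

2

Segments that undergo a rule: /b/ → [β] (rule 2); /ɡ/ → [ɣ] (rule 2).
All other segments surface unchanged.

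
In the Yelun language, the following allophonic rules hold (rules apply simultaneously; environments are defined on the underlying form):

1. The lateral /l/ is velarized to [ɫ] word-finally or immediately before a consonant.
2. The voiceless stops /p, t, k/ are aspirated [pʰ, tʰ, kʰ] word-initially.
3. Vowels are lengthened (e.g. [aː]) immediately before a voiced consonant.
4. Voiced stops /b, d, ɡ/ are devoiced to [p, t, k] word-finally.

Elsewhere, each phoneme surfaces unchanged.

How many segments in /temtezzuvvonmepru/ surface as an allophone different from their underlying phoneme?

Segments that undergo a rule: /t/ → [tʰ] (rule 2); /e/ → [eː] (rule 3); /e/ → [eː] (rule 3); /u/ → [uː] (rule 3); /o/ → [oː] (rule 3).
All other segments surface unchanged.

5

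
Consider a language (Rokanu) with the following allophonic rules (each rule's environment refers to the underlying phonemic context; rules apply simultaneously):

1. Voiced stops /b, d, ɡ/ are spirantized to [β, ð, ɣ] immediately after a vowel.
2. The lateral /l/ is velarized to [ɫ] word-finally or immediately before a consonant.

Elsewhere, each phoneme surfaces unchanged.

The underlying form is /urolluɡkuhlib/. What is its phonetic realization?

[uroɫluɣkuhliβ]

/l/ (between /o/ and /l/): word-finally or immediately before a consonant, so rule 2 applies → [ɫ].
/l/ (between /l/ and /u/) fails the environment for rule 2, so it stays [l].
/ɡ/ — between /u/ and /k/, immediately after a vowel — surfaces as [ɣ] (rule 1).
/l/ — between /h/ and /i/; rule 2 does not apply here → [l].
/b/ (word-final) occurs immediately after a vowel → [β] by rule 1.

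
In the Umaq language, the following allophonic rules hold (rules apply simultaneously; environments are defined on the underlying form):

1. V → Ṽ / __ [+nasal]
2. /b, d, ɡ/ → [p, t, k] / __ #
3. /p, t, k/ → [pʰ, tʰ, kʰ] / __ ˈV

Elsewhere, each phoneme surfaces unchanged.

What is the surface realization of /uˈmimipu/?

[ũˈmĩmipu]

/u/ (word-initial): before a nasal consonant, so rule 1 applies → [ũ].
/i/ meets the environment for rule 1 (before a nasal consonant) → [ĩ].
/i/ (between /m/ and /p/): rule 1 targets it, but not before a nasal consonant → unchanged [i].
/p/ (between /i/ and /u/) is in the target of rule 3 but the environment (immediately before a stressed vowel) is not met → [p].
/u/ (word-final): rule 1 targets it, but not before a nasal consonant → unchanged [u].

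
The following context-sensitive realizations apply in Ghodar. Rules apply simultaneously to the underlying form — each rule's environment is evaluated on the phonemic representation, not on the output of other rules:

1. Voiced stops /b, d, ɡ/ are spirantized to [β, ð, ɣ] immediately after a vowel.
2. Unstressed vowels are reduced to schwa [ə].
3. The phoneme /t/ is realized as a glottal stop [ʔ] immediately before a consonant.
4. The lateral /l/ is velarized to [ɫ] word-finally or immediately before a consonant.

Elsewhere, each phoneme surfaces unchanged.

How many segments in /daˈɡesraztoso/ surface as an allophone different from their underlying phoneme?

5

Segments that undergo a rule: /a/ → [ə] (rule 2); /ɡ/ → [ɣ] (rule 1); /a/ → [ə] (rule 2); /o/ → [ə] (rule 2); /o/ → [ə] (rule 2).
All other segments surface unchanged.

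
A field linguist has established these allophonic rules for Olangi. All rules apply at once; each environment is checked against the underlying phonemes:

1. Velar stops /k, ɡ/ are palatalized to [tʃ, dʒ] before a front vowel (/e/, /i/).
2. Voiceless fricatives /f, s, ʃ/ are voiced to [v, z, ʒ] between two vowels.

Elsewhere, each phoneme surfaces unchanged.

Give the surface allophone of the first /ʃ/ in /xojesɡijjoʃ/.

[ʃ]

/ʃ/ (word-final): rule 2 targets it, but not between two vowels → unchanged [ʃ].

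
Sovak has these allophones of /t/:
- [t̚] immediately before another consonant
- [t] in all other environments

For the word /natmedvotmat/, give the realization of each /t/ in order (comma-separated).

Occurrence 1 (position 3): immediately before another consonant → [t̚].
Occurrence 2 (position 9): immediately before another consonant → [t̚].
Occurrence 3 (position 12): no conditioning environment matches → elsewhere allophone [t].

[t̚], [t̚], [t]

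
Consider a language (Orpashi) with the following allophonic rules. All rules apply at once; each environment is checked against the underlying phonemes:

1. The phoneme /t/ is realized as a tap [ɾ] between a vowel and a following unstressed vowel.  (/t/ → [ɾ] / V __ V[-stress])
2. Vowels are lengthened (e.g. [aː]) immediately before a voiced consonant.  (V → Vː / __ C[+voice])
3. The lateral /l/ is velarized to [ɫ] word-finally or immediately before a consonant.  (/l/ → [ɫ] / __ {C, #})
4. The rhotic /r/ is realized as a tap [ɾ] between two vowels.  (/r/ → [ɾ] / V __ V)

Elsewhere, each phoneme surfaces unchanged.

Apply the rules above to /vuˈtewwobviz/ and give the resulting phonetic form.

[vuˈteːwwoːbviːz]

/v/ (word-initial) is unaffected → [v].
/u/ — between /v/ and /t/; rule 2 does not apply here → [u].
/t/ (between /u/ and /e/): rule 1 targets it, but not between a vowel and a following unstressed vowel → unchanged [t].
/e/ (between /t/ and /w/): before a voiced consonant, so rule 2 applies → [eː].
/w/ — not in any rule's target class → [w].
/w/ — not in any rule's target class → [w].
/o/ meets the environment for rule 2 (before a voiced consonant) → [oː].
/b/ stays [b].
/v/ (between /b/ and /i/): no rule targets it → [v].
/i/ meets the environment for rule 2 (before a voiced consonant) → [iː].
/z/ (word-final): no rule targets it → [z].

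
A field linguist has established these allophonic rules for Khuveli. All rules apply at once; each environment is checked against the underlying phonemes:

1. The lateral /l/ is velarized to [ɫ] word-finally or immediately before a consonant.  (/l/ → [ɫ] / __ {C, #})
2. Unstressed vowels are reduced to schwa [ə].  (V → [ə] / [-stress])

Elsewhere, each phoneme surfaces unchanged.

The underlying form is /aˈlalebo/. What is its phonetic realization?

[əˈlaləbə]

/a/ meets the environment for rule 2 (in an unstressed syllable) → [ə].
/l/ (between /a/ and /a/) fails the environment for rule 1, so it stays [l].
/a/ (between /l/ and /l/) fails the environment for rule 2, so it stays [a].
/l/ (between /a/ and /e/) is in the target of rule 1 but the environment (word-finally or immediately before a consonant) is not met → [l].
/e/ (between /l/ and /b/) occurs in an unstressed syllable → [ə] by rule 2.
/b/ stays [b].
/o/ (word-final) occurs in an unstressed syllable → [ə] by rule 2.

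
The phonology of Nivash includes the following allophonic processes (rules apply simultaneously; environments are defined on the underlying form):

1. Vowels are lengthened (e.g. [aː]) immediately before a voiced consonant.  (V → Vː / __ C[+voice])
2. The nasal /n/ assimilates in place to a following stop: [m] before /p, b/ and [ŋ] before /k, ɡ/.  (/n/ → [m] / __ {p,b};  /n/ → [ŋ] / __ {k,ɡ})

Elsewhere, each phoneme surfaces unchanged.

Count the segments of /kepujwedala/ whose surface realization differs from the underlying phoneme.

3

Segments that undergo a rule: /u/ → [uː] (rule 1); /e/ → [eː] (rule 1); /a/ → [aː] (rule 1).
All other segments surface unchanged.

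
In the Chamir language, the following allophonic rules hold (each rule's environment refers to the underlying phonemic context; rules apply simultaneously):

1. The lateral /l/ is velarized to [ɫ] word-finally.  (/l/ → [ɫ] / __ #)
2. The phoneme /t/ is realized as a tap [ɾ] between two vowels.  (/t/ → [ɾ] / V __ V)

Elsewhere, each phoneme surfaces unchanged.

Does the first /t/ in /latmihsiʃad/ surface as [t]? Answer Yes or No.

/t/ — between /a/ and /m/; rule 2 does not apply here → [t].
The actual realization is [t], which matches [t].

Yes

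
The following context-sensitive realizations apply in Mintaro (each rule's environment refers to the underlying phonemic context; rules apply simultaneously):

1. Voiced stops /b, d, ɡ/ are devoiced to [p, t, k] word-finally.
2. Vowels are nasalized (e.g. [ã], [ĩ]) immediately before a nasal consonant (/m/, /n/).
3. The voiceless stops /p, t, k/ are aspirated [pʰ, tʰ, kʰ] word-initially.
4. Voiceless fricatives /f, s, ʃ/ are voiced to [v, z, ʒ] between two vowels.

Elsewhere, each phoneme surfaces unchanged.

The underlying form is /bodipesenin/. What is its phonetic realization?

/b/ (word-initial): rule 1 targets it, but not word-finally → unchanged [b].
/o/ (between /b/ and /d/) fails the environment for rule 2, so it stays [o].
/d/ (between /o/ and /i/) fails the environment for rule 1, so it stays [d].
/i/ (between /d/ and /p/): rule 2 targets it, but not before a nasal consonant → unchanged [i].
/p/ (between /i/ and /e/) fails the environment for rule 3, so it stays [p].
/e/ — between /p/ and /s/; rule 2 does not apply here → [e].
/s/ — between /e/ and /e/, between two vowels — surfaces as [z] (rule 4).
/e/ (between /s/ and /n/): before a nasal consonant, so rule 2 applies → [ẽ].
/n/ (between /e/ and /i/) is unaffected → [n].
Rule 2 applies to /i/ (between /n/ and /n/: before a nasal consonant) → [ĩ].
/n/ stays [n].

[bodipezẽnĩn]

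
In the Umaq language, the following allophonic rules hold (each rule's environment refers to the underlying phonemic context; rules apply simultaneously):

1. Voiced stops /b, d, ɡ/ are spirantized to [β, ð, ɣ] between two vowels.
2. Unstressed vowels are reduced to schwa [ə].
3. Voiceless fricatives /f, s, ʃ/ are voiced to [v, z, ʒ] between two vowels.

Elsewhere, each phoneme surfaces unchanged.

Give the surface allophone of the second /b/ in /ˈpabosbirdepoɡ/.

/b/ (between /s/ and /i/): rule 1 targets it, but not between two vowels → unchanged [b].

[b]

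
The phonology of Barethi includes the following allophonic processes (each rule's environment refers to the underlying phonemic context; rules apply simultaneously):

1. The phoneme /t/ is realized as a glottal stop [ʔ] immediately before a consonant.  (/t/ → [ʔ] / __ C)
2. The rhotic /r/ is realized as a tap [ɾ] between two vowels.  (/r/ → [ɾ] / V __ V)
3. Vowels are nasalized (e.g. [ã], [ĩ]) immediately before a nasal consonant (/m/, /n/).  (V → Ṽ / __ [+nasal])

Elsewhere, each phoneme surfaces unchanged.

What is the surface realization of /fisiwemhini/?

[fisiwẽmhĩni]

/f/ stays [f].
/i/ (between /f/ and /s/) is in the target of rule 3 but the environment (before a nasal consonant) is not met → [i].
/s/ (between /i/ and /i/): no rule targets it → [s].
/i/ (between /s/ and /w/): rule 3 targets it, but not before a nasal consonant → unchanged [i].
/w/ (between /i/ and /e/) is unaffected → [w].
/e/ — between /w/ and /m/, before a nasal consonant — surfaces as [ẽ] (rule 3).
/m/ — not in any rule's target class → [m].
/h/ (between /m/ and /i/) is unaffected → [h].
/i/ meets the environment for rule 3 (before a nasal consonant) → [ĩ].
/n/ (between /i/ and /i/) is unaffected → [n].
/i/ — word-final; rule 3 does not apply here → [i].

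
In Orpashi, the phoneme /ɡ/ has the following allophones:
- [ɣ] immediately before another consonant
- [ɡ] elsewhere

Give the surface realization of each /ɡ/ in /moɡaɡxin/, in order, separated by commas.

[ɡ], [ɣ]

Occurrence 1 (position 3): no conditioning environment matches → elsewhere allophone [ɡ].
Occurrence 2 (position 5): immediately before another consonant → [ɣ].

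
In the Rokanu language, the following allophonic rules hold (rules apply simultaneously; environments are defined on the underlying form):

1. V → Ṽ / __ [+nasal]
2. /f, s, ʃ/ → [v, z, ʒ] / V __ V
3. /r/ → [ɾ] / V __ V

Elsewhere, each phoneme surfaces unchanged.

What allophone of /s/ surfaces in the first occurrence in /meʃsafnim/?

[s]

/s/ (between /ʃ/ and /a/) fails the environment for rule 2, so it stays [s].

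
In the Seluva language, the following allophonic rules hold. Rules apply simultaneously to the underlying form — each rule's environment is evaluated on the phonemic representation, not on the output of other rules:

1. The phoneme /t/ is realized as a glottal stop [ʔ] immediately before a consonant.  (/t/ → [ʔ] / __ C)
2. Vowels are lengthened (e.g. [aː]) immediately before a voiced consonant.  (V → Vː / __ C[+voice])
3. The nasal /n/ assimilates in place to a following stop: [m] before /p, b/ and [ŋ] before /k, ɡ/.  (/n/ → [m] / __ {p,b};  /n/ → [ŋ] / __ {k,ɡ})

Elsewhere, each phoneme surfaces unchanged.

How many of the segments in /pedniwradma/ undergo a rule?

3

Segments that undergo a rule: /e/ → [eː] (rule 2); /i/ → [iː] (rule 2); /a/ → [aː] (rule 2).
All other segments surface unchanged.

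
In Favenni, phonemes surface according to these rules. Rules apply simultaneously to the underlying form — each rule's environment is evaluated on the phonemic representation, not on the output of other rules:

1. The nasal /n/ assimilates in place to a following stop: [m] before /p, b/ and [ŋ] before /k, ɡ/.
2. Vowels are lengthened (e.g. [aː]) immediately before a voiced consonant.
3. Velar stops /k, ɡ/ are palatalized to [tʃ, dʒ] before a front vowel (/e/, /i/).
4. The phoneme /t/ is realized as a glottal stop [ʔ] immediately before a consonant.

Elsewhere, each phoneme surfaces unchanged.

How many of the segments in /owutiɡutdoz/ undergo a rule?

4

Segments that undergo a rule: /o/ → [oː] (rule 2); /i/ → [iː] (rule 2); /t/ → [ʔ] (rule 4); /o/ → [oː] (rule 2).
All other segments surface unchanged.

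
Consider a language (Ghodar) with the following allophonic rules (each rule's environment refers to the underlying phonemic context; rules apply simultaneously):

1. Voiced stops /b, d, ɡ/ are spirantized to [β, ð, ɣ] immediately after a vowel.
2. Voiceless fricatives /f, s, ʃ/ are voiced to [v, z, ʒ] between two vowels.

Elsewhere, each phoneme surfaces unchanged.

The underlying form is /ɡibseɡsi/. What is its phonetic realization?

/ɡ/ — word-initial; rule 1 does not apply here → [ɡ].
/i/ (between /ɡ/ and /b/) is unaffected → [i].
Rule 1 applies to /b/ (between /i/ and /s/: immediately after a vowel) → [β].
/s/ (between /b/ and /e/) is in the target of rule 2 but the environment (between two vowels) is not met → [s].
/e/ (between /s/ and /ɡ/) is unaffected → [e].
Rule 1 applies to /ɡ/ (between /e/ and /s/: immediately after a vowel) → [ɣ].
/s/ — between /ɡ/ and /i/; rule 2 does not apply here → [s].
/i/ (word-final): no rule targets it → [i].

[ɡiβseɣsi]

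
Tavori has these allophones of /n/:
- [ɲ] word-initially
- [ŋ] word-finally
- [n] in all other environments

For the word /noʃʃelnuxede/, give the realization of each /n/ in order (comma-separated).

Occurrence 1 (position 1): word-initially → [ɲ].
Occurrence 2 (position 7): no conditioning environment matches → elsewhere allophone [n].

[ɲ], [n]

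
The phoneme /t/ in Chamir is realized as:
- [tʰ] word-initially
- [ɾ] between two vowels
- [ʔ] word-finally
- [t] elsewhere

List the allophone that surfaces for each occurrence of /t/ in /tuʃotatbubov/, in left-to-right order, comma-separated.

[tʰ], [ɾ], [t]

Occurrence 1 (position 1): word-initially → [tʰ].
Occurrence 2 (position 5): between two vowels → [ɾ].
Occurrence 3 (position 7): no conditioning environment matches → elsewhere allophone [t].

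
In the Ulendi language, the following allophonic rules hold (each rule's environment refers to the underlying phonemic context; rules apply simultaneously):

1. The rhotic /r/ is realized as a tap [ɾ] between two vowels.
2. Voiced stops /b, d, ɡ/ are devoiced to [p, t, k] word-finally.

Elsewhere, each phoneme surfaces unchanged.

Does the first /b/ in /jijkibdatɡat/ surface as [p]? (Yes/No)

/b/ (between /i/ and /d/): rule 2 targets it, but not word-finally → unchanged [b].
The actual realization is [b], not [p].

No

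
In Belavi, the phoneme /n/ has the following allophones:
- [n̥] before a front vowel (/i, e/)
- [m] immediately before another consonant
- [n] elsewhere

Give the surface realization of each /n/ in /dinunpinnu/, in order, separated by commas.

Occurrence 1 (position 3): no conditioning environment matches → elsewhere allophone [n].
Occurrence 2 (position 5): immediately before another consonant → [m].
Occurrence 3 (position 8): immediately before another consonant → [m].
Occurrence 4 (position 9): no conditioning environment matches → elsewhere allophone [n].

[n], [m], [m], [n]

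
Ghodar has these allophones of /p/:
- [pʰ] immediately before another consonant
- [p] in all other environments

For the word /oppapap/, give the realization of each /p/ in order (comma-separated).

Occurrence 1 (position 2): immediately before another consonant → [pʰ].
Occurrence 2 (position 3): no conditioning environment matches → elsewhere allophone [p].
Occurrence 3 (position 5): no conditioning environment matches → elsewhere allophone [p].
Occurrence 4 (position 7): no conditioning environment matches → elsewhere allophone [p].

[pʰ], [p], [p], [p]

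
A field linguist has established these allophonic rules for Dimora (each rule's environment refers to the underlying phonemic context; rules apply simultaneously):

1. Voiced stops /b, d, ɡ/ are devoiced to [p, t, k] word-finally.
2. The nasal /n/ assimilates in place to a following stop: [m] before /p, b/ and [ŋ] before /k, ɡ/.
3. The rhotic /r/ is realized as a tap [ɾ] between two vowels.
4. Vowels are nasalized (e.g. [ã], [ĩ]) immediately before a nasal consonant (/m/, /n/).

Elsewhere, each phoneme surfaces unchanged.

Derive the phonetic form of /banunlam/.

/b/ (word-initial): rule 1 targets it, but not word-finally → unchanged [b].
Rule 4 applies to /a/ (between /b/ and /n/: before a nasal consonant) → [ã].
/n/ (between /a/ and /u/): rule 2 targets it, but not before a labial or velar stop → unchanged [n].
/u/ (between /n/ and /n/) occurs before a nasal consonant → [ũ] by rule 4.
/n/ (between /u/ and /l/): rule 2 targets it, but not before a labial or velar stop → unchanged [n].
/a/ — between /l/ and /m/, before a nasal consonant — surfaces as [ã] (rule 4).

[bãnũnlãm]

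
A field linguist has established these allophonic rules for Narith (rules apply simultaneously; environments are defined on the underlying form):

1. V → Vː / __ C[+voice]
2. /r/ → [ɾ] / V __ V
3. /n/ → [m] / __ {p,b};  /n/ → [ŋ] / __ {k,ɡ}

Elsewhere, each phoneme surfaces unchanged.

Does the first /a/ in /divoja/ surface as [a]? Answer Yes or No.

Yes

/a/ — word-final; rule 1 does not apply here → [a].
The actual realization is [a], which matches [a].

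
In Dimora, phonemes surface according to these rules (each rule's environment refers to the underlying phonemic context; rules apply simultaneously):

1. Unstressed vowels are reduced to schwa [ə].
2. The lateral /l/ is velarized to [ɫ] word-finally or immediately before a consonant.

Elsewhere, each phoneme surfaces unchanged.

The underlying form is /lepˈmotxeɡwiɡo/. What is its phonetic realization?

/l/ (word-initial): rule 2 targets it, but not word-finally or immediately before a consonant → unchanged [l].
/e/ (between /l/ and /p/) occurs in an unstressed syllable → [ə] by rule 1.
/p/ stays [p].
/m/ (between /p/ and /o/) is unaffected → [m].
/o/ (between /m/ and /t/) fails the environment for rule 1, so it stays [o].
/t/ stays [t].
/x/ — not in any rule's target class → [x].
/e/ (between /x/ and /ɡ/) occurs in an unstressed syllable → [ə] by rule 1.
/ɡ/ — not in any rule's target class → [ɡ].
/w/ stays [w].
/i/ — between /w/ and /ɡ/, in an unstressed syllable — surfaces as [ə] (rule 1).
/ɡ/ (between /i/ and /o/): no rule targets it → [ɡ].
/o/ (word-final) occurs in an unstressed syllable → [ə] by rule 1.

[ləpˈmotxəɡwəɡə]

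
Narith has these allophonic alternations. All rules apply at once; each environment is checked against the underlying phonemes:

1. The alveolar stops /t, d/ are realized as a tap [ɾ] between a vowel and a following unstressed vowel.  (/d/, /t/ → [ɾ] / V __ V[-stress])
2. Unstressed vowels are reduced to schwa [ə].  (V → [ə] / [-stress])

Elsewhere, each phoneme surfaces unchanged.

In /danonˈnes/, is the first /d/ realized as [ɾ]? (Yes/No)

/d/ (word-initial) is in the target of rule 1 but the environment (between a vowel and a following unstressed vowel) is not met → [d].
The actual realization is [d], not [ɾ].

No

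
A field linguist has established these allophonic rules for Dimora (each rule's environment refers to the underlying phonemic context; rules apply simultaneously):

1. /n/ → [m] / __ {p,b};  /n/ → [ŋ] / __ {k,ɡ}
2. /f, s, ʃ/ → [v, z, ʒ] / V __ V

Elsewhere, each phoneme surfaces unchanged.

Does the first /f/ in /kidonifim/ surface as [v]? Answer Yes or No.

/f/ (between /i/ and /i/) occurs between two vowels → [v] by rule 2.
The actual realization is [v], which matches [v].

Yes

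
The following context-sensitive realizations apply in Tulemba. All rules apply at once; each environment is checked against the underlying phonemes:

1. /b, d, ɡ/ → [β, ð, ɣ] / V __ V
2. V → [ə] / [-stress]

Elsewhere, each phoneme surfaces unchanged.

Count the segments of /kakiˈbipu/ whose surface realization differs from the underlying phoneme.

Segments that undergo a rule: /a/ → [ə] (rule 2); /i/ → [ə] (rule 2); /b/ → [β] (rule 1); /u/ → [ə] (rule 2).
All other segments surface unchanged.

4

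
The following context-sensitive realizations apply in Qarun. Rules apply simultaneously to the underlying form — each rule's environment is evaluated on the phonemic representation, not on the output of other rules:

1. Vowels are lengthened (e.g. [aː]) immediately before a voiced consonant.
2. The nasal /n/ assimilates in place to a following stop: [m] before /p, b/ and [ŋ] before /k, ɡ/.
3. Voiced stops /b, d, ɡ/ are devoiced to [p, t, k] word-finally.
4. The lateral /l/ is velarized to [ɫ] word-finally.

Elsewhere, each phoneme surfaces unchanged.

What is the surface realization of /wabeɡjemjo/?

/w/ — not in any rule's target class → [w].
/a/ (between /w/ and /b/): before a voiced consonant, so rule 1 applies → [aː].
/b/ (between /a/ and /e/) fails the environment for rule 3, so it stays [b].
/e/ (between /b/ and /ɡ/) occurs before a voiced consonant → [eː] by rule 1.
/ɡ/ (between /e/ and /j/): rule 3 targets it, but not word-finally → unchanged [ɡ].
/j/ stays [j].
/e/ meets the environment for rule 1 (before a voiced consonant) → [eː].
/m/ (between /e/ and /j/) is unaffected → [m].
/j/ — not in any rule's target class → [j].
/o/ (word-final): rule 1 targets it, but not before a voiced consonant → unchanged [o].

[waːbeːɡjeːmjo]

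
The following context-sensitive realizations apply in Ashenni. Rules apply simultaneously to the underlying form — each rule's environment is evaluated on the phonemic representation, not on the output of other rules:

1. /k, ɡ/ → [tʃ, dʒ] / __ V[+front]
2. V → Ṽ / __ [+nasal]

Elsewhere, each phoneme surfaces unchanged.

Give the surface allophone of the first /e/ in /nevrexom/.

[e]

/e/ (between /n/ and /v/) is in the target of rule 2 but the environment (before a nasal consonant) is not met → [e].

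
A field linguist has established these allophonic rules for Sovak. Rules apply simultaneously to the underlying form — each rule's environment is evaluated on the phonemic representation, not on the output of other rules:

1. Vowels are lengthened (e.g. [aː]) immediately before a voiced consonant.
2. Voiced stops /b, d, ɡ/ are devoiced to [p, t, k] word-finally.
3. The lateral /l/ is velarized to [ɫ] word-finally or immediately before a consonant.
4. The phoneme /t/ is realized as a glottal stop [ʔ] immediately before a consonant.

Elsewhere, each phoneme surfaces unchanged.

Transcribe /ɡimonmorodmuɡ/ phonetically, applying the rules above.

/ɡ/ — word-initial; rule 2 does not apply here → [ɡ].
/i/ meets the environment for rule 1 (before a voiced consonant) → [iː].
/m/ (between /i/ and /o/): no rule targets it → [m].
/o/ — between /m/ and /n/, before a voiced consonant — surfaces as [oː] (rule 1).
/n/ (between /o/ and /m/): no rule targets it → [n].
/m/ (between /n/ and /o/): no rule targets it → [m].
/o/ meets the environment for rule 1 (before a voiced consonant) → [oː].
/r/ (between /o/ and /o/) is unaffected → [r].
/o/ — between /r/ and /d/, before a voiced consonant — surfaces as [oː] (rule 1).
/d/ (between /o/ and /m/) is in the target of rule 2 but the environment (word-finally) is not met → [d].
/m/ stays [m].
Rule 1 applies to /u/ (between /m/ and /ɡ/: before a voiced consonant) → [uː].
/ɡ/ (word-final) occurs word-finally → [k] by rule 2.

[ɡiːmoːnmoːroːdmuːk]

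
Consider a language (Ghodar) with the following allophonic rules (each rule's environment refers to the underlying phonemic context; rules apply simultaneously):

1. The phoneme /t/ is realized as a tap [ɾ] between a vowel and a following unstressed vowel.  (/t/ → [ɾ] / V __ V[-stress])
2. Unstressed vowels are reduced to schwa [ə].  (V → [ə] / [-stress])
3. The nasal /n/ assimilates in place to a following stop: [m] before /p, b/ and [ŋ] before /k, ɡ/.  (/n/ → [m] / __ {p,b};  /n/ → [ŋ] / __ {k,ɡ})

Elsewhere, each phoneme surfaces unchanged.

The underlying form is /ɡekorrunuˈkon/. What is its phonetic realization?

/ɡ/ stays [ɡ].
/e/ (between /ɡ/ and /k/): in an unstressed syllable, so rule 2 applies → [ə].
/k/ (between /e/ and /o/): no rule targets it → [k].
Rule 2 applies to /o/ (between /k/ and /r/: in an unstressed syllable) → [ə].
/r/ stays [r].
/r/ (between /r/ and /u/): no rule targets it → [r].
Rule 2 applies to /u/ (between /r/ and /n/: in an unstressed syllable) → [ə].
/n/ — between /u/ and /u/; rule 3 does not apply here → [n].
Rule 2 applies to /u/ (between /n/ and /k/: in an unstressed syllable) → [ə].
/k/ (between /u/ and /o/) is unaffected → [k].
/o/ (between /k/ and /n/): rule 2 targets it, but not in an unstressed syllable → unchanged [o].
/n/ (word-final) is in the target of rule 3 but the environment (before a labial or velar stop) is not met → [n].

[ɡəkərrənəˈkon]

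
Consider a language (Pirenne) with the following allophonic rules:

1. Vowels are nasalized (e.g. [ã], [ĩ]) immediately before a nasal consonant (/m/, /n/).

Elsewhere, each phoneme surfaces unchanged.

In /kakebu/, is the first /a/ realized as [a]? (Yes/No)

/a/ (between /k/ and /k/) is in the target of rule 1 but the environment (before a nasal consonant) is not met → [a].
The actual realization is [a], which matches [a].

Yes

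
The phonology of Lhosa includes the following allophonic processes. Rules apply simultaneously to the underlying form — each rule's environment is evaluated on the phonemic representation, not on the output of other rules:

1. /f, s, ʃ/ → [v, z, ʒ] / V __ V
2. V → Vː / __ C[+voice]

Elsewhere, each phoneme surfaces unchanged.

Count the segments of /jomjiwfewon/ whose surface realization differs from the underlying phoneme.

Segments that undergo a rule: /o/ → [oː] (rule 2); /i/ → [iː] (rule 2); /e/ → [eː] (rule 2); /o/ → [oː] (rule 2).
All other segments surface unchanged.

4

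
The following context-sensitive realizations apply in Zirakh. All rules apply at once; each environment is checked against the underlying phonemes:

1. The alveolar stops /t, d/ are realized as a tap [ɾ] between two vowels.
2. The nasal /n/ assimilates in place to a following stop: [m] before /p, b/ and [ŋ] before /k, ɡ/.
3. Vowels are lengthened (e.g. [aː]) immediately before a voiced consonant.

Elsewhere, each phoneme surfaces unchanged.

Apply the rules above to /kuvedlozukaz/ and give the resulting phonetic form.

[kuːveːdloːzukaːz]

/k/ (word-initial) is unaffected → [k].
/u/ meets the environment for rule 3 (before a voiced consonant) → [uː].
/v/ (between /u/ and /e/) is unaffected → [v].
Rule 3 applies to /e/ (between /v/ and /d/: before a voiced consonant) → [eː].
/d/ (between /e/ and /l/) is in the target of rule 1 but the environment (between two vowels) is not met → [d].
/l/ (between /d/ and /o/): no rule targets it → [l].
/o/ (between /l/ and /z/): before a voiced consonant, so rule 3 applies → [oː].
/z/ — not in any rule's target class → [z].
/u/ (between /z/ and /k/) is in the target of rule 3 but the environment (before a voiced consonant) is not met → [u].
/k/ (between /u/ and /a/) is unaffected → [k].
/a/ meets the environment for rule 3 (before a voiced consonant) → [aː].
/z/ stays [z].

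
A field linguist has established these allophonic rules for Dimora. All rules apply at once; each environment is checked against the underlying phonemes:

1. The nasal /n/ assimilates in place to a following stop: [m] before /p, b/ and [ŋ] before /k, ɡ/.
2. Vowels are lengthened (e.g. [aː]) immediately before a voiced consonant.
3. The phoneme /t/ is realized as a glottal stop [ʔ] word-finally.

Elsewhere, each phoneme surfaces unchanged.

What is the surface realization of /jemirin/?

[jeːmiːriːn]

/j/ (word-initial) is unaffected → [j].
/e/ (between /j/ and /m/) occurs before a voiced consonant → [eː] by rule 2.
/m/ (between /e/ and /i/) is unaffected → [m].
/i/ (between /m/ and /r/) occurs before a voiced consonant → [iː] by rule 2.
/r/ — not in any rule's target class → [r].
/i/ — between /r/ and /n/, before a voiced consonant — surfaces as [iː] (rule 2).
/n/ (word-final): rule 1 targets it, but not before a labial or velar stop → unchanged [n].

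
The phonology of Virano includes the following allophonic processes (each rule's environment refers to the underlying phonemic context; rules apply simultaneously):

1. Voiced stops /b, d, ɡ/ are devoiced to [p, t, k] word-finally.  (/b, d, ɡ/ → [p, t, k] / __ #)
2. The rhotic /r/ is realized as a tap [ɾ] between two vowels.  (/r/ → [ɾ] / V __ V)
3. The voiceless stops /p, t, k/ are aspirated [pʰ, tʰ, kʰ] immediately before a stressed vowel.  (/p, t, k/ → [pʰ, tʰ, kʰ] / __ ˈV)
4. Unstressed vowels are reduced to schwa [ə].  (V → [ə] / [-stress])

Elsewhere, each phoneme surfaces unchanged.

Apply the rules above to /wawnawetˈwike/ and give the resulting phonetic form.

/w/ (word-initial) is unaffected → [w].
/a/ meets the environment for rule 4 (in an unstressed syllable) → [ə].
/w/ (between /a/ and /n/) is unaffected → [w].
/n/ — not in any rule's target class → [n].
/a/ (between /n/ and /w/) occurs in an unstressed syllable → [ə] by rule 4.
/w/ (between /a/ and /e/) is unaffected → [w].
/e/ — between /w/ and /t/, in an unstressed syllable — surfaces as [ə] (rule 4).
/t/ (between /e/ and /w/) is in the target of rule 3 but the environment (immediately before a stressed vowel) is not met → [t].
/w/ (between /t/ and /i/): no rule targets it → [w].
/i/ (between /w/ and /k/) fails the environment for rule 4, so it stays [i].
/k/ — between /i/ and /e/; rule 3 does not apply here → [k].
/e/ — word-final, in an unstressed syllable — surfaces as [ə] (rule 4).

[wəwnəwətˈwikə]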